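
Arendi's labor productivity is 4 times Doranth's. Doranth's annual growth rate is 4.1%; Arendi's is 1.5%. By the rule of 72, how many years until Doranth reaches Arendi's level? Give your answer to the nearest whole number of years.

≈ 55 years

What matters is the difference: 2.6 pp.
Rule of 72 on the gap: the ratio halves every 72/2.6 ≈ 27.69 years.
A 4 times gap closes after 2 halvings: 2 × 27.69 ≈ 55 years.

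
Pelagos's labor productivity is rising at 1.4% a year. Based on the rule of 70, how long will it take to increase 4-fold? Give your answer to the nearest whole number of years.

One doubling takes 70/1.4 = 50.00 years.
Getting to 4× needs 2 doublings: 2 × 50.00 ≈ 100 years.

≈ 100 years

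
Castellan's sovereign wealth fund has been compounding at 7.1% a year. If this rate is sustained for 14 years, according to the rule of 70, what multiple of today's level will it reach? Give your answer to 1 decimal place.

Doubling time ≈ 70/7.1 = 9.86 years.
14 years / 9.86 ≈ 1.42 doublings → factor 2^1.42 ≈ 2.7.

approximately 2.7 times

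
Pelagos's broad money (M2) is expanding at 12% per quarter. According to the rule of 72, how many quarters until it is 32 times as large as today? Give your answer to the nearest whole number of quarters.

roughly 30 quarters

At 12% it doubles every 72/12 ≈ 6.00 quarters.
Getting to 32× needs 5 doublings: 5 × 6.00 ≈ 30 quarters.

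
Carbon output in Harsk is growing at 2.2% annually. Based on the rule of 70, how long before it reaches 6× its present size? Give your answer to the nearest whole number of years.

≈ 82 years

Doubling time ≈ 70/2.2 = 31.82 years.
Reaching 6× takes log₂(6) ≈ 2.58 doublings.
2.58 × 31.82 ≈ 82 years.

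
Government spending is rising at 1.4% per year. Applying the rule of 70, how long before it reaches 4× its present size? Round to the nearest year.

Doubling time ≈ 70/1.4 = 50.00 years.
Getting to 4× needs 2 doublings: 2 × 50.00 ≈ 100 years.

roughly 100 years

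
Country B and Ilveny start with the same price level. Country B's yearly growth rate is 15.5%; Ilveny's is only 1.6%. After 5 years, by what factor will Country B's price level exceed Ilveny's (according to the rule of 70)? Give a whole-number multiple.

about 2 times

Country B pulls ahead at 13.9 pp per year, so the ratio doubles every 70/13.9 ≈ 5.04 years.
In 5 years that's 0.99 doublings: 2^0.99 ≈ 2.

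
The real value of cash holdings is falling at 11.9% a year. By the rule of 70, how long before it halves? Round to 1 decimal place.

Halving time ≈ 70 / 11.9 = 5.88 → 5.9 years.

5.9 years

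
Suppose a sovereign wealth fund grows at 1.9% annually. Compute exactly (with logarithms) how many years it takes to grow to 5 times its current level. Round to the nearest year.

t = ln(5) / ln(1 + 0.019) = 1.6094 / 0.018822 ≈ 85.51.
≈ 86 years.

86 years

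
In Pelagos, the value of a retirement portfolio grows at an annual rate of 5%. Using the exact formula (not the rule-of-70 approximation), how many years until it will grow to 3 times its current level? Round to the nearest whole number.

23 years

t = ln(3) / ln(1 + 0.05) = 1.0986 / 0.048790 ≈ 22.52.
≈ 23 years.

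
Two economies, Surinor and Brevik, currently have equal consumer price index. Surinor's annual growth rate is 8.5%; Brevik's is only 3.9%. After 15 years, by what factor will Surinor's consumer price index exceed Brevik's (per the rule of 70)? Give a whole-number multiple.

Rate gap = 8.5% − 3.9% = 4.6 points.
The ratio doubles every 70/4.6 ≈ 15.22 years.
15/15.22 ≈ 0.99 doublings → ratio ≈ 2^0.99 ≈ 2.

≈ 2 times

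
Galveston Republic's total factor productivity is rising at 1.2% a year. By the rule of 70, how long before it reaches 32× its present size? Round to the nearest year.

around 292 years

One doubling takes 70/1.2 = 58.33 years.
32 = 2^5, so 5 doublings → 292 years.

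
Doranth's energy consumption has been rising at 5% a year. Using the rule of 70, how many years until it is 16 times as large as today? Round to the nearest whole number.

approximately 56 years

At 5% it doubles every 70/5 ≈ 14.00 years.
16 = 2^4, so 4 doublings → 56 years.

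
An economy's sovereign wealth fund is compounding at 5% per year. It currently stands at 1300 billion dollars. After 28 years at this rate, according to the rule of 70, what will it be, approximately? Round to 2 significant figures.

approximately 5200 billion dollars

Doubling time ≈ 70/5 = 14.00 years.
28 years is 28/14.00 ≈ 2.00 doublings, a factor of 2^2.00 ≈ 4.00.
1300 × 4.00 ≈ 5200 billion dollars.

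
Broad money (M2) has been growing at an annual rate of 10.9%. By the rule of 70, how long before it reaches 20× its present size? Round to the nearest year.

Doubling time ≈ 70/10.9 = 6.42 years.
20× is log₂ 20 ≈ 4.32 doublings, so ≈ 4.32 × 6.42 = 28 years.

roughly 28 years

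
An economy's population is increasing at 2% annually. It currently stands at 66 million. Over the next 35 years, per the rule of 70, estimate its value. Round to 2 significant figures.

≈ 130 million

It doubles every 70/2 ≈ 35.00 years, so 35 years is 1.00 doublings.
2^1.00 ≈ 2.00; 66 × 2.00 ≈ 130 million.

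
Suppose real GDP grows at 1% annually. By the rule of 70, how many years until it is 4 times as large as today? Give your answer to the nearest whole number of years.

At 1% it doubles every 70/1 ≈ 70.00 years.
Getting to 4× needs 2 doublings: 2 × 70.00 ≈ 140 years.

roughly 140 years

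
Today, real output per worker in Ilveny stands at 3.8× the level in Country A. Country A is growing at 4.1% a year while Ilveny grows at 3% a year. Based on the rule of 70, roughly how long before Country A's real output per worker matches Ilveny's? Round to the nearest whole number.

What matters is the difference: 1.1 pp.
Rule of 70 on the gap: the ratio halves every 70/1.1 ≈ 63.64 years.
A 3.8× gap takes log₂(3.8) ≈ 1.93 halvings to close: 1.93 × 63.64 ≈ 123 years.

roughly 123 years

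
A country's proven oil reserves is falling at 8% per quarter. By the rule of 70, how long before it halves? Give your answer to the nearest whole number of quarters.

about 9 quarters

The rule works in reverse for decay: 70/8 ≈ 8.75 quarters to halve.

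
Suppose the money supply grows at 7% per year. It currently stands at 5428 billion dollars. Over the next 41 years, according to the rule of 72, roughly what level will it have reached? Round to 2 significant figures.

approximately 86000 billion dollars

Doubling time ≈ 72/7 = 10.29 years.
41 years is 41/10.29 ≈ 3.98 doublings, a factor of 2^3.98 ≈ 15.78.
5428 × 15.78 ≈ 86000 billion dollars.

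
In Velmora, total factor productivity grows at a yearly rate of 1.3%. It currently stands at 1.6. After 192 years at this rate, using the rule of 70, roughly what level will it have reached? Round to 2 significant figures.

It doubles every 70/1.3 ≈ 53.85 years, so 192 years is 3.57 doublings.
2^3.57 ≈ 11.88; 1.6 × 11.88 ≈ 19.

about 19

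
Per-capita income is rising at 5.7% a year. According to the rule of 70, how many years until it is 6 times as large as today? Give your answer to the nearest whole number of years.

One doubling takes 70/5.7 = 12.28 years.
6× is log₂ 6 ≈ 2.58 doublings, so ≈ 2.58 × 12.28 = 32 years.

roughly 32 years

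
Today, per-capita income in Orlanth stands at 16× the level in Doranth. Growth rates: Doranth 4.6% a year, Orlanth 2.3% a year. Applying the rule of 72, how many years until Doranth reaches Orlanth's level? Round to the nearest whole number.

around 125 years

Doranth gains on Orlanth at 4.6% − 2.3% = 2.3 points a year.
At that relative rate the gap halves every 72/2.3 ≈ 31.30 years.
A 16× gap closes after 4 halvings: 4 × 31.30 ≈ 125 years.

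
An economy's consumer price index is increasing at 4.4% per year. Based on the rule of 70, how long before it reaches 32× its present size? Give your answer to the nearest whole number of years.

80 years

One doubling takes 70/4.4 = 15.91 years.
Getting to 32× needs 5 doublings: 5 × 15.91 ≈ 80 years.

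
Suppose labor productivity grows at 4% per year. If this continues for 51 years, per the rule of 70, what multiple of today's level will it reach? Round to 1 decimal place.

Doubles every ≈ 17.50 years (70/4).
51 years is 2.91 doublings; 2^2.91 ≈ 7.5×.

roughly 7.5 times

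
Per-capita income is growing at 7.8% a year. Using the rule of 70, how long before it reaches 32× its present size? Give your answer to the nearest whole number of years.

Doubling time ≈ 70/7.8 = 8.97 years.
32× is 5 doublings, so 5 × 8.97 ≈ 45 years.

around 45 years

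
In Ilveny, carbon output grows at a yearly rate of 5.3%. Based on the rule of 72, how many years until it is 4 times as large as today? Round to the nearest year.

around 27 years

At 5.3% it doubles every 72/5.3 ≈ 13.58 years.
4× is 2 doublings, so 2 × 13.58 ≈ 27 years.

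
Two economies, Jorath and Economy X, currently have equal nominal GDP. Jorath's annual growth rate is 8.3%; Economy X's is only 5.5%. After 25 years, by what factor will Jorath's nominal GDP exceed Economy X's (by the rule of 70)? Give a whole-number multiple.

Jorath pulls ahead at 2.8 pp per year, so the ratio doubles every 70/2.8 ≈ 25.00 years.
In 25 years that's 1.00 doublings: 2^1.00 ≈ 2.

≈ 2 times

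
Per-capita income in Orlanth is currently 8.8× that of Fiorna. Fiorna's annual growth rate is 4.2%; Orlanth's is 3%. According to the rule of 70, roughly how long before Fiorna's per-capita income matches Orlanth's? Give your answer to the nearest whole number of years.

approximately 183 years

What matters is the difference: 1.2 pp.
Rule of 70 on the gap: the ratio halves every 70/1.2 ≈ 58.33 years.
An 8.8× gap takes log₂(8.8) ≈ 3.14 halvings to close: 3.14 × 58.33 ≈ 183 years.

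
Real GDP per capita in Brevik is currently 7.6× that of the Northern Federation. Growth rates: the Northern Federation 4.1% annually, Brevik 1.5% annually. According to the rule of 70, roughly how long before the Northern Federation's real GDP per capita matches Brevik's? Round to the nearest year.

the Northern Federation gains on Brevik at 4.1% − 1.5% = 2.6 points a year.
At that relative rate the gap halves every 70/2.6 ≈ 26.92 years.
A 7.6× gap takes log₂(7.6) ≈ 2.93 halvings to close: 2.93 × 26.92 ≈ 79 years.

about 79 years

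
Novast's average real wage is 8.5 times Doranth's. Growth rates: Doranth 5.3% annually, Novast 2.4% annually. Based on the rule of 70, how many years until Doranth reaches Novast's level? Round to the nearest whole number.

≈ 75 years

What matters is the difference: 2.9 pp.
Rule of 70 on the gap: the ratio halves every 70/2.9 ≈ 24.14 years.
An 8.5 times gap takes log₂(8.5) ≈ 3.09 halvings to close: 3.09 × 24.14 ≈ 75 years.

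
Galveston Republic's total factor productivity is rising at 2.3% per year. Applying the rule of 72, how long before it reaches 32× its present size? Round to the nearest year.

about 157 years

Doubling time ≈ 72/2.3 = 31.30 years.
32 = 2^5, so 5 doublings → 157 years.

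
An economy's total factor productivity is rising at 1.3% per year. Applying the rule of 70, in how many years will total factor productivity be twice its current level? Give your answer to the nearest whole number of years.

Doubling time ≈ 70 / 1.3 = 53.85 years.

around 54 years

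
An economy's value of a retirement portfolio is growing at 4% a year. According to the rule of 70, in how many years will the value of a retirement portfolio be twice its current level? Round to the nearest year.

70/4 ≈ 17.50, so it doubles roughly every 18 years.

approximately 18 years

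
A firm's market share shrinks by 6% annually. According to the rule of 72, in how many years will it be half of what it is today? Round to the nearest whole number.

≈ 12 years

The rule works in reverse for decay: 72/6 ≈ 12.00 years to halve.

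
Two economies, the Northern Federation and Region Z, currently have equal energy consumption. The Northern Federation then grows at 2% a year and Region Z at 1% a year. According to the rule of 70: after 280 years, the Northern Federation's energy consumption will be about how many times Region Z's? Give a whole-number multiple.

the Northern Federation pulls ahead at 1 pp per year, so the ratio doubles every 70/1 ≈ 70.00 years.
In 280 years that's 4.00 doublings: 2^4.00 ≈ 16.

roughly 16 times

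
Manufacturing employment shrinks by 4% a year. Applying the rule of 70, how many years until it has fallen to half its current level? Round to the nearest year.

The rule works in reverse for decay: 70/4 ≈ 17.50 years to halve.

around 18 years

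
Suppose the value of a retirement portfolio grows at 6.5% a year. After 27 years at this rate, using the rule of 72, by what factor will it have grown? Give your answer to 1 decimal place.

about 5.4 times

Doubling time ≈ 72/6.5 = 11.08 years.
27 years / 11.08 ≈ 2.44 doublings → factor 2^2.44 ≈ 5.4.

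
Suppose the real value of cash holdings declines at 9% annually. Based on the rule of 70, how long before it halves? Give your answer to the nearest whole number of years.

roughly 8 years

The rule works in reverse for decay: 70/9 ≈ 7.78 years to halve.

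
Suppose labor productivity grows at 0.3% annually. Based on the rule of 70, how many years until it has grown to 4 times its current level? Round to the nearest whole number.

about 467 years

One doubling takes 70/0.3 = 233.33 years.
Getting to 4× needs 2 doublings: 2 × 233.33 ≈ 467 years.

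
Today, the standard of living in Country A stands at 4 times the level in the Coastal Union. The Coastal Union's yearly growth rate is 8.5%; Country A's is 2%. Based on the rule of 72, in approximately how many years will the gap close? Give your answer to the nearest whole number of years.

the Coastal Union gains on Country A at 8.5% − 2% = 6.5 points a year.
At that relative rate the gap halves every 72/6.5 ≈ 11.08 years.
A 4 times gap closes after 2 halvings: 2 × 11.08 ≈ 22 years.

approximately 22 years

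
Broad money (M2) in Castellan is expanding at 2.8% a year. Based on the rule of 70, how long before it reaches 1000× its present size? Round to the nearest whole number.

approximately 249 years

Doubling time ≈ 70/2.8 = 25.00 years.
1000× is log₂ 1000 ≈ 9.97 doublings, so ≈ 9.97 × 25.00 = 249 years.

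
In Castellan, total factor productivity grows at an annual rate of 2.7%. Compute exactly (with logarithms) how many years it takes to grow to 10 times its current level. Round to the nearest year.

86 years

t = ln(10) / ln(1 + 0.027) = 2.3026 / 0.026642 ≈ 86.43.
≈ 86 years.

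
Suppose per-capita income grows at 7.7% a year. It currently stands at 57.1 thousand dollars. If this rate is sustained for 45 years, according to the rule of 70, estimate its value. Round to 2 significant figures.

approximately 1800 thousand dollars

Doubling time ≈ 70/7.7 = 9.09 years.
45 years is 45/9.09 ≈ 4.95 doublings, a factor of 2^4.95 ≈ 30.91.
57.1 × 30.91 ≈ 1800 thousand dollars.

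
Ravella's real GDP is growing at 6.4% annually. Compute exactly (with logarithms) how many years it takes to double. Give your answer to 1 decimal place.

11.2 years

t = ln(2) / ln(1 + 0.064) = 0.6931 / 0.062035 ≈ 11.17.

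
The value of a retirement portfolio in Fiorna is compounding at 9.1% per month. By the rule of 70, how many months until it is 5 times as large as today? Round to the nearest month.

approximately 18 months

Doubling time ≈ 70/9.1 = 7.69 months.
5× is log₂ 5 ≈ 2.32 doublings, so ≈ 2.32 × 7.69 = 18 months.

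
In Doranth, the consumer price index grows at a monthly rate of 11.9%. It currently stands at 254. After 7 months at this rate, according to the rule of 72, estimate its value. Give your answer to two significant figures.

It doubles every 72/11.9 ≈ 6.05 months, so 7 months is 1.16 doublings.
2^1.16 ≈ 2.23; 254 × 2.23 ≈ 570.

around 570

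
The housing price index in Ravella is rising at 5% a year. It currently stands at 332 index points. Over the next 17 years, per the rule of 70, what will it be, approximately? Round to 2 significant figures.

It doubles every 70/5 ≈ 14.00 years, so 17 years is 1.21 doublings.
2^1.21 ≈ 2.31; 332 × 2.31 ≈ 770 index points.

approximately 770 index points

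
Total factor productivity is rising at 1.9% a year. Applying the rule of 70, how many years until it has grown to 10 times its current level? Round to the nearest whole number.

approximately 122 years

Doubling time ≈ 70/1.9 = 36.84 years.
10× is log₂ 10 ≈ 3.32 doublings, so ≈ 3.32 × 36.84 = 122 years.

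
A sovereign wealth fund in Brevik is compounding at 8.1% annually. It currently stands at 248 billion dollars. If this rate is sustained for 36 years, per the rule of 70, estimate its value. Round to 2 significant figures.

Doubling time ≈ 70/8.1 = 8.64 years.
36 years is 36/8.64 ≈ 4.17 doublings, a factor of 2^4.17 ≈ 18.00.
248 × 18.00 ≈ 4500 billion dollars.

4500 billion dollars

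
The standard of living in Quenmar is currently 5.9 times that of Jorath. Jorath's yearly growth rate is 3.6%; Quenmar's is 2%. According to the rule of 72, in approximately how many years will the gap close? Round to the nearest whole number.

115 years

What matters is the difference: 1.6 pp.
Rule of 72 on the gap: the ratio halves every 72/1.6 ≈ 45.00 years.
A 5.9 times gap takes log₂(5.9) ≈ 2.56 halvings to close: 2.56 × 45.00 ≈ 115 years.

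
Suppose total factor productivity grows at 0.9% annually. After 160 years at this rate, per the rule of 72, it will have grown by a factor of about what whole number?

Doubling time ≈ 72/0.9 = 80.00 years.
160/80.00 ≈ 2 doublings, so about 2^2 = 4×.

4 times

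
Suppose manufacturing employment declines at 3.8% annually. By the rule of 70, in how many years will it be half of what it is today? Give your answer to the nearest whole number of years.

Halving time ≈ 70 / 3.8 = 18.42 → 18 years.

around 18 years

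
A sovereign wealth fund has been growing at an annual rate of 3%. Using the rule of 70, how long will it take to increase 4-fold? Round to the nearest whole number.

At 3% it doubles every 70/3 ≈ 23.33 years.
Getting to 4× needs 2 doublings: 2 × 23.33 ≈ 47 years.

47 years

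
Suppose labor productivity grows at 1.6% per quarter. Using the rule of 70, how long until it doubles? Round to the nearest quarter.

70/1.6 ≈ 43.75, so it doubles roughly every 44 quarters.

44 quarters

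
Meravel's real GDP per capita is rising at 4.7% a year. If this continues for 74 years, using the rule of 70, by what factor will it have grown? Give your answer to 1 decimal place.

around 31.3 times

Doubles every ≈ 14.89 years (70/4.7).
74 years is 4.97 doublings; 2^4.97 ≈ 31.3×.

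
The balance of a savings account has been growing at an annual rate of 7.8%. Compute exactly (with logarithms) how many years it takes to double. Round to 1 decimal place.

9.2 years

t = ln(2) / ln(1 + 0.078) = 0.6931 / 0.075107 ≈ 9.23.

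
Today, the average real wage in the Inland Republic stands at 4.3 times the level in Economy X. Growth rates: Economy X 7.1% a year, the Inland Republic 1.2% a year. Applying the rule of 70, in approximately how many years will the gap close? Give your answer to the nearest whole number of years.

Economy X gains on the Inland Republic at 7.1% − 1.2% = 5.9 points a year.
At that relative rate the gap halves every 70/5.9 ≈ 11.86 years.
A 4.3 times gap takes log₂(4.3) ≈ 2.10 halvings to close: 2.10 × 11.86 ≈ 25 years.

around 25 years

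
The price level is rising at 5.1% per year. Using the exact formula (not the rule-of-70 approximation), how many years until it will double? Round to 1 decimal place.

t = ln(2) / ln(1 + 0.051) = 0.6931 / 0.049742 ≈ 13.93.

13.9 years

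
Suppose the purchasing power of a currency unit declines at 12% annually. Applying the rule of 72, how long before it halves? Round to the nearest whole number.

6 years

The rule works in reverse for decay: 72/12 ≈ 6.00 years to halve.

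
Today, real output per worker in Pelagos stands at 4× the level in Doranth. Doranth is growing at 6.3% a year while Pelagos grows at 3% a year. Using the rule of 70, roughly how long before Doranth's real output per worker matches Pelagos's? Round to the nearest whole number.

What matters is the difference: 3.3 pp.
Rule of 70 on the gap: the ratio halves every 70/3.3 ≈ 21.21 years.
A 4× gap closes after 2 halvings: 2 × 21.21 ≈ 42 years.

42 years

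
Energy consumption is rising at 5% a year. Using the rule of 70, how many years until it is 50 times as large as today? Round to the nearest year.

One doubling takes 70/5 = 14.00 years.
50× is log₂ 50 ≈ 5.64 doublings, so ≈ 5.64 × 14.00 = 79 years.

approximately 79 years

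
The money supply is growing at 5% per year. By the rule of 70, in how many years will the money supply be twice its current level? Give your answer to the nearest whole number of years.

70/5 ≈ 14.00, so it doubles roughly every 14 years.

14 years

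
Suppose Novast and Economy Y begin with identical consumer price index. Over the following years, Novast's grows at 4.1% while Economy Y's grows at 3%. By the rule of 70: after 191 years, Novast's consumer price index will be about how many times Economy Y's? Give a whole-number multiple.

Only the 1.1-point difference matters.
70/1.1 ≈ 63.64 years per doubling of the ratio; 191 years gives 3.00 doublings, so ≈ 8×.

≈ 8 times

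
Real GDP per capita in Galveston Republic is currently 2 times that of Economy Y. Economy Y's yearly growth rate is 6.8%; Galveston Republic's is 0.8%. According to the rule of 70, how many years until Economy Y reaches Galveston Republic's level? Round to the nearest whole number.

The growth-rate gap is 6.8% − 0.8% = 6 percentage points.
So the ratio between them halves every 70/6 ≈ 11.67 years.
A 2 times gap closes after 1 halving: 1 × 11.67 ≈ 12 years.

≈ 12 years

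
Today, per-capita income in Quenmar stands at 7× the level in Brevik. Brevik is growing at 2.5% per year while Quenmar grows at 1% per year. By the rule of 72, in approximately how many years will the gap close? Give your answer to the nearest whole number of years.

The growth-rate gap is 2.5% − 1% = 1.5 percentage points.
So the ratio between them halves every 72/1.5 ≈ 48.00 years.
A 7× gap takes log₂(7) ≈ 2.81 halvings to close: 2.81 × 48.00 ≈ 135 years.

approximately 135 years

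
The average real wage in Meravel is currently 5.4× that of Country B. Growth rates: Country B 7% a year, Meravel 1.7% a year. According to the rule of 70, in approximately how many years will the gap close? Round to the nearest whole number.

Country B gains on Meravel at 7% − 1.7% = 5.3 points a year.
At that relative rate the gap halves every 70/5.3 ≈ 13.21 years.
A 5.4× gap takes log₂(5.4) ≈ 2.43 halvings to close: 2.43 × 13.21 ≈ 32 years.

32 years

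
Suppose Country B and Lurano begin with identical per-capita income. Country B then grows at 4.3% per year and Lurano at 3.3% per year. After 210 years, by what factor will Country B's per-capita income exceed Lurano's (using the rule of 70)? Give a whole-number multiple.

Only the 1-point difference matters.
70/1 ≈ 70.00 years per doubling of the ratio; 210 years gives 3.00 doublings, so ≈ 8×.

approximately 8 times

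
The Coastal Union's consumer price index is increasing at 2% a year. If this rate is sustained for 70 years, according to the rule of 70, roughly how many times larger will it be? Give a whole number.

4 times

At 2% one doubling takes ≈ 35.00 years; 70 years is 2 of them, so ×4.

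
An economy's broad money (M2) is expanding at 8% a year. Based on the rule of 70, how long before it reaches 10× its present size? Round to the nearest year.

29 years

Doubling time ≈ 70/8 = 8.75 years.
10× is log₂ 10 ≈ 3.32 doublings, so ≈ 3.32 × 8.75 = 29 years.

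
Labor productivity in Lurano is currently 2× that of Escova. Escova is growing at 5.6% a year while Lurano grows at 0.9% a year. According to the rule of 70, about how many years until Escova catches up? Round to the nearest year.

roughly 15 years

Escova gains on Lurano at 5.6% − 0.9% = 4.7 points a year.
At that relative rate the gap halves every 70/4.7 ≈ 14.89 years.
A 2× gap closes after 1 halving: 1 × 14.89 ≈ 15 years.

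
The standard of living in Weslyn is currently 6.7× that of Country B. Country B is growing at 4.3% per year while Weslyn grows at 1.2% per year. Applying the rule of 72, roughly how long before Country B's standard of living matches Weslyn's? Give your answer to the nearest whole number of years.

approximately 64 years

Country B gains on Weslyn at 4.3% − 1.2% = 3.1 points a year.
At that relative rate the gap halves every 72/3.1 ≈ 23.23 years.
A 6.7× gap takes log₂(6.7) ≈ 2.74 halvings to close: 2.74 × 23.23 ≈ 64 years.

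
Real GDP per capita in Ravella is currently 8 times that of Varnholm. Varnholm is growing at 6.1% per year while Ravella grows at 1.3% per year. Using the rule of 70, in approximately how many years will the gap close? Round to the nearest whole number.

roughly 44 years

What matters is the difference: 4.8 pp.
Rule of 70 on the gap: the ratio halves every 70/4.8 ≈ 14.58 years.
An 8 times gap closes after 3 halvings: 3 × 14.58 ≈ 44 years.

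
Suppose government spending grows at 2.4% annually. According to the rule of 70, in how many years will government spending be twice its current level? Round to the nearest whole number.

roughly 29 years

70/2.4 ≈ 29.17, so it doubles roughly every 29 years.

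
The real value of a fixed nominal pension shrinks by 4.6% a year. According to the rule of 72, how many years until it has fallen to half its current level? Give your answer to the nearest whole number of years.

≈ 16 years

The rule works in reverse for decay: 72/4.6 ≈ 15.65 years to halve.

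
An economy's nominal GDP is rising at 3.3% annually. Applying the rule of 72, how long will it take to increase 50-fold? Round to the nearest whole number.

Doubling time ≈ 72/3.3 = 21.82 years.
Reaching 50× takes log₂(50) ≈ 5.64 doublings.
5.64 × 21.82 ≈ 123 years.

123 years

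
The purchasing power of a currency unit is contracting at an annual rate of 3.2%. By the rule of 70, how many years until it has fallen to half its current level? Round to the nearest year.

≈ 22 years

Falling at 3.2%, it halves about every 70/3.2 = 21.88 years.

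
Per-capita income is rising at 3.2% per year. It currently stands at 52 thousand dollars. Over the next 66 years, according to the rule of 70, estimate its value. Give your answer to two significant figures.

Doubling time ≈ 70/3.2 = 21.88 years.
66 years is 66/21.88 ≈ 3.02 doublings, a factor of 2^3.02 ≈ 8.11.
52 × 8.11 ≈ 420 thousand dollars.

approximately 420 thousand dollars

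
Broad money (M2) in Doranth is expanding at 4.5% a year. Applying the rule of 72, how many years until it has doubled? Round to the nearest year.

≈ 16 years

72/4.5 ≈ 16.00, so it doubles roughly every 16 years.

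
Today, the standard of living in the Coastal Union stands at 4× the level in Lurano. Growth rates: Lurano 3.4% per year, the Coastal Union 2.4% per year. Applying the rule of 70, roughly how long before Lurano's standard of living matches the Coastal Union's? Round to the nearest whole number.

140 years

What matters is the difference: 1 pp.
Rule of 70 on the gap: the ratio halves every 70/1 ≈ 70.00 years.
A 4× gap closes after 2 halvings: 2 × 70.00 ≈ 140 years.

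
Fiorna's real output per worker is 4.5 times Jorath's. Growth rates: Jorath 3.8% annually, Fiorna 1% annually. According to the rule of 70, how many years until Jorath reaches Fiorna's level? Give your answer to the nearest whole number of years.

What matters is the difference: 2.8 pp.
Rule of 70 on the gap: the ratio halves every 70/2.8 ≈ 25.00 years.
A 4.5 times gap takes log₂(4.5) ≈ 2.17 halvings to close: 2.17 × 25.00 ≈ 54 years.

around 54 years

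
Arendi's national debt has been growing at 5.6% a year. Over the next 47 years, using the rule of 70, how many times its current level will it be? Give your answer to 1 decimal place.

≈ 13.5 times

Doubles every ≈ 12.50 years (70/5.6).
47 years is 3.76 doublings; 2^3.76 ≈ 13.5×.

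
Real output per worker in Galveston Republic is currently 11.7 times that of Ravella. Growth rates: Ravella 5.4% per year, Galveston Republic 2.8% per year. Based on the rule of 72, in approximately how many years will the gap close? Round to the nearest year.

What matters is the difference: 2.6 pp.
Rule of 72 on the gap: the ratio halves every 72/2.6 ≈ 27.69 years.
An 11.7 times gap takes log₂(11.7) ≈ 3.55 halvings to close: 3.55 × 27.69 ≈ 98 years.

roughly 98 years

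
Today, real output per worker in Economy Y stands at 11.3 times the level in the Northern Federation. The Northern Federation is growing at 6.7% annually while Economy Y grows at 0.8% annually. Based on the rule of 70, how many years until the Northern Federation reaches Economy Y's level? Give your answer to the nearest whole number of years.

approximately 42 years

What matters is the difference: 5.9 pp.
Rule of 70 on the gap: the ratio halves every 70/5.9 ≈ 11.86 years.
An 11.3 times gap takes log₂(11.3) ≈ 3.50 halvings to close: 3.50 × 11.86 ≈ 42 years.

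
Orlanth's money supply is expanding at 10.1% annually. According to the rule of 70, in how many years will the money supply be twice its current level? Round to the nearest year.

around 7 years

At 10.1%, doubling takes about 70/10.1 = 6.93 years.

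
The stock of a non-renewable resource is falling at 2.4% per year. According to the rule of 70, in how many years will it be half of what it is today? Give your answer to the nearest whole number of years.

around 29 years

Halving time ≈ 70 / 2.4 = 29.17 → 29 years.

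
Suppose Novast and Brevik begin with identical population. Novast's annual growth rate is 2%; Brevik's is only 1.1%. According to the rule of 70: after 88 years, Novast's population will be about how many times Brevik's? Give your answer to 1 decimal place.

Only the 0.9-point difference matters.
70/0.9 ≈ 77.78 years per doubling of the ratio; 88 years gives 1.13 doublings, so ≈ 2.2×.

≈ 2.2 times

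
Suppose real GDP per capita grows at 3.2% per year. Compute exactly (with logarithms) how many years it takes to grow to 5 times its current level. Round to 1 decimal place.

t = ln(5) / ln(1 + 0.032) = 1.6094 / 0.031499 ≈ 51.09.

51.1 years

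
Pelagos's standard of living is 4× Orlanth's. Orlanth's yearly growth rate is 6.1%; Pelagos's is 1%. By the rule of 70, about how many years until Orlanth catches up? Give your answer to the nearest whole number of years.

What matters is the difference: 5.1 pp.
Rule of 70 on the gap: the ratio halves every 70/5.1 ≈ 13.73 years.
A 4× gap closes after 2 halvings: 2 × 13.73 ≈ 27 years.

≈ 27 years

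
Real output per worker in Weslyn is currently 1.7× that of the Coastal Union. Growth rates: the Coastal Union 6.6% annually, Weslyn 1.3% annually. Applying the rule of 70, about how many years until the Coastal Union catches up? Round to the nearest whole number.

10 years

What matters is the difference: 5.3 pp.
Rule of 70 on the gap: the ratio halves every 70/5.3 ≈ 13.21 years.
A 1.7× gap takes log₂(1.7) ≈ 0.77 halvings to close: 0.77 × 13.21 ≈ 10 years.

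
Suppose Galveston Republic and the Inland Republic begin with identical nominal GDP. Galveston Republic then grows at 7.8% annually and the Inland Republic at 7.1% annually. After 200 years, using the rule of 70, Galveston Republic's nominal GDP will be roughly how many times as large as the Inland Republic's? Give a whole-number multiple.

around 4 times

Only the 0.7-point difference matters.
70/0.7 ≈ 100.00 years per doubling of the ratio; 200 years gives 2.00 doublings, so ≈ 4×.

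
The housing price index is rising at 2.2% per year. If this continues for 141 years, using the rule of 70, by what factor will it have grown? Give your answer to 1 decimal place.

about 21.6 times

Doubling time ≈ 70/2.2 = 31.82 years.
141 years / 31.82 ≈ 4.43 doublings → factor 2^4.43 ≈ 21.6.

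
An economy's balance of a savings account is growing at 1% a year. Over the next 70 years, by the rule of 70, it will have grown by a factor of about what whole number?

Doubling time ≈ 70/1 = 70.00 years.
70/70.00 ≈ 1 doubling, so about 2^1 = 2×.

roughly 2 times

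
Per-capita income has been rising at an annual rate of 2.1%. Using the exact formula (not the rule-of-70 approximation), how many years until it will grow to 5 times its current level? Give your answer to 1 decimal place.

t = ln(5) / ln(1 + 0.021) = 1.6094 / 0.020783 ≈ 77.44.

77.4 years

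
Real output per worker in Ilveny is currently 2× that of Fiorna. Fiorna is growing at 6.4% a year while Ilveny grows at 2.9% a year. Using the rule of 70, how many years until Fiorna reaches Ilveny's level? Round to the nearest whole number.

20 years

The growth-rate gap is 6.4% − 2.9% = 3.5 percentage points.
So the ratio between them halves every 70/3.5 ≈ 20.00 years.
A 2× gap closes after 1 halving: 1 × 20.00 ≈ 20 years.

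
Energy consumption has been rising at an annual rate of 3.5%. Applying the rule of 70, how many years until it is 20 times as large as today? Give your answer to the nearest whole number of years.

≈ 86 years

One doubling takes 70/3.5 = 20.00 years.
20× is log₂ 20 ≈ 4.32 doublings, so ≈ 4.32 × 20.00 = 86 years.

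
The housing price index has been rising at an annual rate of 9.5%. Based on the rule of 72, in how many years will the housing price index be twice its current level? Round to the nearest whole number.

72/9.5 ≈ 7.58, so it doubles roughly every 8 years.

about 8 years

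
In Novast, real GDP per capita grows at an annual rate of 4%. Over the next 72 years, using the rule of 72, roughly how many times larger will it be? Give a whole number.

approximately 16 times

At 4% one doubling takes ≈ 18.00 years; 72 years is 4 of them, so ×16.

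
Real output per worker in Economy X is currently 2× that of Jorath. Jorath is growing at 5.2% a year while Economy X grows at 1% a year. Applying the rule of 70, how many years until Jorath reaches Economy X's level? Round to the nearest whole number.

What matters is the difference: 4.2 pp.
Rule of 70 on the gap: the ratio halves every 70/4.2 ≈ 16.67 years.
A 2× gap closes after 1 halving: 1 × 16.67 ≈ 17 years.

≈ 17 years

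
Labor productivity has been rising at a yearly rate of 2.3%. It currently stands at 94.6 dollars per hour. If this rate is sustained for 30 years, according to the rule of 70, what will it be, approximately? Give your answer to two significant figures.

190 dollars per hour

It doubles every 70/2.3 ≈ 30.43 years, so 30 years is 0.99 doublings.
2^0.99 ≈ 1.99; 94.6 × 1.99 ≈ 190 dollars per hour.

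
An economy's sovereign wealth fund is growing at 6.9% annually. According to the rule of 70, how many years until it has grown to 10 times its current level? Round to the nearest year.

around 34 years

One doubling takes 70/6.9 = 10.14 years.
Reaching 10× takes log₂(10) ≈ 3.32 doublings.
3.32 × 10.14 ≈ 34 years.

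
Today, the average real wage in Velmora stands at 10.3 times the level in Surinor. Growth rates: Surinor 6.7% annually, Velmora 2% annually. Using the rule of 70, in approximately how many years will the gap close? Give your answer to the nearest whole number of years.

≈ 50 years

The growth-rate gap is 6.7% − 2% = 4.7 percentage points.
So the ratio between them halves every 70/4.7 ≈ 14.89 years.
A 10.3 times gap takes log₂(10.3) ≈ 3.36 halvings to close: 3.36 × 14.89 ≈ 50 years.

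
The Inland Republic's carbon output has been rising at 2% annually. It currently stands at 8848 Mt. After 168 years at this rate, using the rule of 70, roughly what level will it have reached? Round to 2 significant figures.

around 250000 Mt

Doubling time ≈ 70/2 = 35.00 years.
168 years is 168/35.00 ≈ 4.80 doublings, a factor of 2^4.80 ≈ 27.86.
8848 × 27.86 ≈ 250000 Mt.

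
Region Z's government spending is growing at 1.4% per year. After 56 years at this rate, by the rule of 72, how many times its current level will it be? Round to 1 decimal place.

Doubles every ≈ 51.43 years (72/1.4).
56 years is 1.09 doublings; 2^1.09 ≈ 2.1×.

2.1 times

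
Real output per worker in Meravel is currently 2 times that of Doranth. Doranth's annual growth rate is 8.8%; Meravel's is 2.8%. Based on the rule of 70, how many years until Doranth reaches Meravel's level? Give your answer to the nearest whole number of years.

The growth-rate gap is 8.8% − 2.8% = 6 percentage points.
So the ratio between them halves every 70/6 ≈ 11.67 years.
A 2 times gap closes after 1 halving: 1 × 11.67 ≈ 12 years.

about 12 years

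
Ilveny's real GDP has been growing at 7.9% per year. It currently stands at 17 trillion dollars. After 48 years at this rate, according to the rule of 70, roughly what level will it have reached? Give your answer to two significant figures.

around 730 trillion dollars

It doubles every 70/7.9 ≈ 8.86 years, so 48 years is 5.42 doublings.
2^5.42 ≈ 42.81; 17 × 42.81 ≈ 730 trillion dollars.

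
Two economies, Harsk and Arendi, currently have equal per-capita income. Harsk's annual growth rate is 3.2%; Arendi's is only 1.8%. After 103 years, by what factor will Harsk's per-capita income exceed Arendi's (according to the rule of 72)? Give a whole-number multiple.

around 4 times

Harsk pulls ahead at 1.4 pp per year, so the ratio doubles every 72/1.4 ≈ 51.43 years.
In 103 years that's 2.00 doublings: 2^2.00 ≈ 4.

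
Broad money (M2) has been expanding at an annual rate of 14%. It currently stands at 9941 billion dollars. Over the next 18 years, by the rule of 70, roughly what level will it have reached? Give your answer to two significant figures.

around 120000 billion dollars

It doubles every 70/14 ≈ 5.00 years, so 18 years is 3.60 doublings.
2^3.60 ≈ 12.13; 9941 × 12.13 ≈ 120000 billion dollars.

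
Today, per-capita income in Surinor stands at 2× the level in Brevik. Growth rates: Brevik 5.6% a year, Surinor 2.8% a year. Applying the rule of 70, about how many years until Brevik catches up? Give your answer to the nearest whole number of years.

What matters is the difference: 2.8 pp.
Rule of 70 on the gap: the ratio halves every 70/2.8 ≈ 25.00 years.
A 2× gap closes after 1 halving: 1 × 25.00 ≈ 25 years.

about 25 years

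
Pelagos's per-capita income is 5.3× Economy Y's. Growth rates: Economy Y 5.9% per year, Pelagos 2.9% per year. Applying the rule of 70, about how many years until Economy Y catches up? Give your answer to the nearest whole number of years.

around 56 years

The growth-rate gap is 5.9% − 2.9% = 3 percentage points.
So the ratio between them halves every 70/3 ≈ 23.33 years.
A 5.3× gap takes log₂(5.3) ≈ 2.41 halvings to close: 2.41 × 23.33 ≈ 56 years.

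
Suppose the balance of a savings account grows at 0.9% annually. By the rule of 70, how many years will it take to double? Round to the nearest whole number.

approximately 78 years

70/0.9 ≈ 77.78, so it doubles roughly every 78 years.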